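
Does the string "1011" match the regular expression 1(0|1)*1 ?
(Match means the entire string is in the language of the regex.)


|string| = 4; first = '1'; last = '1'

Yes, "1011" matches 1(0|1)*1


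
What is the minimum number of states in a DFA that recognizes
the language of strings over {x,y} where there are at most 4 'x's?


States: count = 0, 1, ..., 4 (all accepting; 5 states), plus a dead state for count > 4.
Total: 5 + 1 = 6.

6


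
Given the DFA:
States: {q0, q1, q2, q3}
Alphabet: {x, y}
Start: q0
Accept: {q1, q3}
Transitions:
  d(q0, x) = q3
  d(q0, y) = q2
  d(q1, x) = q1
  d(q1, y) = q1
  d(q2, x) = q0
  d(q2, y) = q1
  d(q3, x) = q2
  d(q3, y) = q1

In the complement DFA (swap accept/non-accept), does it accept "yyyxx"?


Trace: q0 -> q2 -> q1 -> q1 -> q1 -> q1
Final: q1
Original accept: {q1, q3}
Complement: q1 is in original accept

No, complement rejects (original accepts)


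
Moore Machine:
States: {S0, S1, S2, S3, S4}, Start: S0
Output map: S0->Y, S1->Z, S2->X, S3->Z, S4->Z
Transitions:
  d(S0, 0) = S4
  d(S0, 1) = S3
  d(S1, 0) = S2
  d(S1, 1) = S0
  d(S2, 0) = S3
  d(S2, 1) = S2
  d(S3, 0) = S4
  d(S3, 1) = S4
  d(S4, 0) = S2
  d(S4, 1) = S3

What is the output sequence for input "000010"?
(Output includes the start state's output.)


Start: S0 (output Y)
  --0--> S4 (output Z)
  --0--> S2 (output X)
  --0--> S3 (output Z)
  --0--> S4 (output Z)
  --1--> S3 (output Z)
  --0--> S4 (output Z)

"YZXZZZZ"


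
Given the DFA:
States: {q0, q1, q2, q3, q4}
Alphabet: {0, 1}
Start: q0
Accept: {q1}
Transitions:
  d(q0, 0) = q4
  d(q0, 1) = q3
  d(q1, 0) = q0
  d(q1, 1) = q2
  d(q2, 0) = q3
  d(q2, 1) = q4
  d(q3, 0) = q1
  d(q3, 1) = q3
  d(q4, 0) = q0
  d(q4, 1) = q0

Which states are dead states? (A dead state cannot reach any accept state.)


Forward reachability from each state:
  q0 -> reaches accept state q1 (live)
  q1 -> reaches accept state q1 (live)
  q2 -> reaches accept state q1 (live)
  q3 -> reaches accept state q1 (live)
  q4 -> reaches accept state q1 (live)

None (all states can reach an accept state)


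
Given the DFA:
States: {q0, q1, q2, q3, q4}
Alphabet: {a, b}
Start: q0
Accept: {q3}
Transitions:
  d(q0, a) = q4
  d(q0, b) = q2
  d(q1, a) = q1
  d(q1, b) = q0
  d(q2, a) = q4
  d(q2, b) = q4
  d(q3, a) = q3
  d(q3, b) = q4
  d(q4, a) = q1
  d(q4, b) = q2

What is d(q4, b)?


Looking up transition d(q4, b)

q2


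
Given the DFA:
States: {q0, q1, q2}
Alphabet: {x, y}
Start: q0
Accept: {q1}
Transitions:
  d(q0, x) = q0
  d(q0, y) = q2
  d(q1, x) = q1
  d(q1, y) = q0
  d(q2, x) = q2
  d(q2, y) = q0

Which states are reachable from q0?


BFS from q0:
  layer 0: {q0}
  layer 1: {q2}

{q0, q2}


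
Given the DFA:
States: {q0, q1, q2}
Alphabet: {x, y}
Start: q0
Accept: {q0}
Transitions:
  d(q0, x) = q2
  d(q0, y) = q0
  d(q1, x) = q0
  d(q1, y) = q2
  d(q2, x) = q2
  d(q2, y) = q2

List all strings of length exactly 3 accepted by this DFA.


All strings of length 3: 8 total
Accepted: 1

"yyy"


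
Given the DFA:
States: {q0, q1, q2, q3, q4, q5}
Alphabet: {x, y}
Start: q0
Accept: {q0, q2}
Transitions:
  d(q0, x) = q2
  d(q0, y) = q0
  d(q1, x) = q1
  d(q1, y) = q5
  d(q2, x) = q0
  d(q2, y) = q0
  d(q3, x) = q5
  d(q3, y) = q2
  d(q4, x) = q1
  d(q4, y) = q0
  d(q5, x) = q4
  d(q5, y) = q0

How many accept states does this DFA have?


Accept states listed: {q0, q2}
Counting: q0(1) q2(2)

2


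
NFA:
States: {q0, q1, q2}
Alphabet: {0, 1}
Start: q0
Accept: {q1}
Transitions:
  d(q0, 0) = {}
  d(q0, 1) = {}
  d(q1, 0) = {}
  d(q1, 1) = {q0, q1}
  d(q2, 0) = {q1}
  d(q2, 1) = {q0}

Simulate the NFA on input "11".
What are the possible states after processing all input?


Start: {q0}
  --1--> {}
  --1--> {}

{} (empty set, no valid transitions)


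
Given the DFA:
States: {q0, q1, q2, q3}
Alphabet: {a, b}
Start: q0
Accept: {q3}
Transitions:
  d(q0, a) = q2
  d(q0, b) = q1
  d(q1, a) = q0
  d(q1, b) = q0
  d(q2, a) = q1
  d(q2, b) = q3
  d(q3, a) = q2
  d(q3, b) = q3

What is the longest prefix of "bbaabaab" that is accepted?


Run the DFA, marking each prefix where the state is accepting:
  "" -> q0 [reject]
  "b" -> q1 [reject]
  "bb" -> q0 [reject]
  "bba" -> q2 [reject]
  "bbaa" -> q1 [reject]
  "bbaab" -> q0 [reject]
  "bbaaba" -> q2 [reject]
  "bbaabaa" -> q1 [reject]
  "bbaabaab" -> q0 [reject]

No prefix is accepted


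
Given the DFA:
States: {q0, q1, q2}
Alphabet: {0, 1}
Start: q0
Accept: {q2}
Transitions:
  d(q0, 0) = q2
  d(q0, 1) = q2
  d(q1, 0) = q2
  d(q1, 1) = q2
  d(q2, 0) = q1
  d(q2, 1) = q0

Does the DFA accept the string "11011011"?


Trace: q0 -> q2 -> q0 -> q2 -> q0 -> q2 -> q1 -> q2 -> q0
Final state: q0
Accept states: {q2}

No, rejected (final state q0 is not an accept state)


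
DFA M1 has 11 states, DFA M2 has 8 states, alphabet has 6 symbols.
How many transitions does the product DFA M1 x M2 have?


Product DFA has 11 * 8 = 88 states.
Each has 6 transitions: 88 * 6 = 528

528


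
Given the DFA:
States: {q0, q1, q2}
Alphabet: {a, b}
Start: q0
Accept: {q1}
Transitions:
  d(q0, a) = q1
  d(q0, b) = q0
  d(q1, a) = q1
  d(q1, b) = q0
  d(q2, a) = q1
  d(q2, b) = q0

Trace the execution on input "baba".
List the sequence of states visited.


Input: baba
d(q0, b) = q0
d(q0, a) = q1
d(q1, b) = q0
d(q0, a) = q1


q0 -> q0 -> q1 -> q0 -> q1


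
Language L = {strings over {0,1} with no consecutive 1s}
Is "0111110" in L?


'11' occurs at index 1

No, "0111110" is not in L


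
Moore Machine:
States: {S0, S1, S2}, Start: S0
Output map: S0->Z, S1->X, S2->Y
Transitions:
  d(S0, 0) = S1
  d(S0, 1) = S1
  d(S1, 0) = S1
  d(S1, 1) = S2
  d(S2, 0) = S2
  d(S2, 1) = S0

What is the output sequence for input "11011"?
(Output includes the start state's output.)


Start: S0 (output Z)
  --1--> S1 (output X)
  --1--> S2 (output Y)
  --0--> S2 (output Y)
  --1--> S0 (output Z)
  --1--> S1 (output X)

"ZXYYZX"


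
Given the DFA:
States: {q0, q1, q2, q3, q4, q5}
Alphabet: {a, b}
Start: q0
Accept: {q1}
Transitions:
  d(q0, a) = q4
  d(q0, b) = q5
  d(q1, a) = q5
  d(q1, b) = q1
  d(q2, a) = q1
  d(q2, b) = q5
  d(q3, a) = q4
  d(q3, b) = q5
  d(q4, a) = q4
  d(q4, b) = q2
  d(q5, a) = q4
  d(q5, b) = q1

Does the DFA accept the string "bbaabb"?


Trace: q0 -> q5 -> q1 -> q5 -> q4 -> q2 -> q5
Final state: q5
Accept states: {q1}

No, rejected (final state q5 is not an accept state)


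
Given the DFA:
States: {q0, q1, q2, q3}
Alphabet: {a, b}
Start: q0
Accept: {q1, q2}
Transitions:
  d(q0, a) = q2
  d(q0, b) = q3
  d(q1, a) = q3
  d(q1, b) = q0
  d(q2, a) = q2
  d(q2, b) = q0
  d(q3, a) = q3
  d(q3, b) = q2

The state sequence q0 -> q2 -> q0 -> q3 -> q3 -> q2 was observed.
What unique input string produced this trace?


Trace back each transition to find the symbol:
  q0 --[a]--> q2
  q2 --[b]--> q0
  q0 --[b]--> q3
  q3 --[a]--> q3
  q3 --[b]--> q2

"abbab"


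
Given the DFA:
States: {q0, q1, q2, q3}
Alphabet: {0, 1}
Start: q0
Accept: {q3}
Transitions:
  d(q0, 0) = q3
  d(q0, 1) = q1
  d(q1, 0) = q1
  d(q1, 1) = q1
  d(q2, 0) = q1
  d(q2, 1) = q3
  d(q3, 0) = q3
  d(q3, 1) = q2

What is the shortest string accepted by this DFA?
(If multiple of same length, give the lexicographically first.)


BFS by string length (lex-first path to each state shown):
  len 0: q0<-""
  len 1: q1<-"1", q3<-"0"
Found accept state at length 1.

"0"


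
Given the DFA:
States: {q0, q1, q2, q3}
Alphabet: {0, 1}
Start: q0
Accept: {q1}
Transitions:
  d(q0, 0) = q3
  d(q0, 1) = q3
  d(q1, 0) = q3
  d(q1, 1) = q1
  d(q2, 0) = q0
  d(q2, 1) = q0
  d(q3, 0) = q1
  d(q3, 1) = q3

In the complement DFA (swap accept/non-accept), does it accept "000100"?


Trace: q0 -> q3 -> q1 -> q3 -> q3 -> q1 -> q3
Final: q3
Original accept: {q1}
Complement: q3 is not in original accept

Yes, complement accepts (original rejects)


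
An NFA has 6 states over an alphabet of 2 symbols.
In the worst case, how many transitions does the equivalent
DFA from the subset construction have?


Subset construction: one DFA state per subset of NFA states = 2^6 = 64 states.
Each DFA state has 2 outgoing transitions: 64 * 2 = 128

128


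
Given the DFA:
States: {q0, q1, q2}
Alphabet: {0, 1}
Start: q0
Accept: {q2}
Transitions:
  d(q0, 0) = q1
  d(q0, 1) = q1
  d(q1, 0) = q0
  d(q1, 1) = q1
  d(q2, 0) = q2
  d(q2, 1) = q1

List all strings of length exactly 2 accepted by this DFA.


All strings of length 2: 4 total
Accepted: 0

None


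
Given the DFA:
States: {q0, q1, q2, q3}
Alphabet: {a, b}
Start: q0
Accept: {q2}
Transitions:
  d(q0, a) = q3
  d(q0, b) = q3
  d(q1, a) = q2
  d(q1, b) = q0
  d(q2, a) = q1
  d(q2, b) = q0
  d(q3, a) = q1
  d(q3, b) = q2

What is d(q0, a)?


Looking up transition d(q0, a)

q3


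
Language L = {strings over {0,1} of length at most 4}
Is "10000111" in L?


length = 8

No, "10000111" is not in L


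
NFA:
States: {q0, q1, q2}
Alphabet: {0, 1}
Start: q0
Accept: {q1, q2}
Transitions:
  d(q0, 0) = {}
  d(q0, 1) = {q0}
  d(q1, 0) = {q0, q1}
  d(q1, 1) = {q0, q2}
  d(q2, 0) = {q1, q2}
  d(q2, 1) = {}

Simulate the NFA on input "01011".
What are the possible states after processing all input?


Start: {q0}
  --0--> {}
  --1--> {}
  --0--> {}
  --1--> {}
  --1--> {}

{} (empty set, no valid transitions)


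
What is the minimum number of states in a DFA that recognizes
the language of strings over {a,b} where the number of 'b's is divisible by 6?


States track (count of 'b') mod 6.
Need 6 states: one per remainder 0..5; accept = remainder 0.

6


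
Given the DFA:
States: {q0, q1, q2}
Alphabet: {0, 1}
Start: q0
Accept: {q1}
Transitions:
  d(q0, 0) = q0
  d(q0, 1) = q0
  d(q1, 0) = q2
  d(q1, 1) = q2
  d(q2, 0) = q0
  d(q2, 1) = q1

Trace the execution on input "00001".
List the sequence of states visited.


Input: 00001
d(q0, 0) = q0
d(q0, 0) = q0
d(q0, 0) = q0
d(q0, 0) = q0
d(q0, 1) = q0


q0 -> q0 -> q0 -> q0 -> q0 -> q0


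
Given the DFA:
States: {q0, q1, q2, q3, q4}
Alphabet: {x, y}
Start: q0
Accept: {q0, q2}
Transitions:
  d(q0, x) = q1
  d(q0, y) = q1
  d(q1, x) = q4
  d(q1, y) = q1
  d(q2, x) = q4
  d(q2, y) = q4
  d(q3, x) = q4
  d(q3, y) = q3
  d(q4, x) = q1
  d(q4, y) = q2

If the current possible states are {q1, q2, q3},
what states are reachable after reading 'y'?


Apply transition on 'y' from each current state:
  d(q1, y) = q1
  d(q2, y) = q4
  d(q3, y) = q3

{q1, q3, q4}


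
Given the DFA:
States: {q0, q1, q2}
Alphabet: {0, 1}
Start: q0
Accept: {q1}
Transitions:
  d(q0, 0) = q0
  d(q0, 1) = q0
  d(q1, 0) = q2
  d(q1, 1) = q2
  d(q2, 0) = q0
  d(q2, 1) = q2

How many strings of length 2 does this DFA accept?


Enumerating all length-2 strings:
  "00" -> q0 [reject]
  "01" -> q0 [reject]
  "10" -> q0 [reject]
  "11" -> q0 [reject]

0 out of 4


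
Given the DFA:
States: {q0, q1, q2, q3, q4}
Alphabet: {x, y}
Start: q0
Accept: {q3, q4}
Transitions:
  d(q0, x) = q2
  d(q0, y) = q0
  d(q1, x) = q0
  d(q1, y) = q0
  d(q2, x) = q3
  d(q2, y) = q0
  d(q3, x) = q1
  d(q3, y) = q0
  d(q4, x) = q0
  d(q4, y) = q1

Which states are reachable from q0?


BFS from q0:
  layer 0: {q0}
  layer 1: {q2}
  layer 2: {q3}
  layer 3: {q1}

{q0, q1, q2, q3}


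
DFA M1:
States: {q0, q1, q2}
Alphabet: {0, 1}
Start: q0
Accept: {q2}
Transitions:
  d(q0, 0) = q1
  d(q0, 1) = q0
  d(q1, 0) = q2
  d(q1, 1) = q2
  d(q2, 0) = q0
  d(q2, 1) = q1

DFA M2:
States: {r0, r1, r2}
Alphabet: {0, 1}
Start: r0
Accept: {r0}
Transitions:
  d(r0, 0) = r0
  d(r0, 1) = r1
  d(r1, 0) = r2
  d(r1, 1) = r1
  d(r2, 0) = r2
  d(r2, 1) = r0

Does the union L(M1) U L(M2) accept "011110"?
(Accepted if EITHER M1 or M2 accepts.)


M1: final=q2 accepted=True
M2: final=r2 accepted=False

Yes, union accepts


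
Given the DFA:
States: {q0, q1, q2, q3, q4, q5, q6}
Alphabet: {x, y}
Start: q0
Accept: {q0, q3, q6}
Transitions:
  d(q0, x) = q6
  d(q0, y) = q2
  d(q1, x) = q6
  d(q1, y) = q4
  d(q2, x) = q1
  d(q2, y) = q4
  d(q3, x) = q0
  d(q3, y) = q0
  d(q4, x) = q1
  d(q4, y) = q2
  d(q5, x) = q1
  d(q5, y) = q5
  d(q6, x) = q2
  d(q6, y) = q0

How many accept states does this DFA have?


Accept states listed: {q0, q3, q6}
Counting: q0(1) q3(2) q6(3)

3


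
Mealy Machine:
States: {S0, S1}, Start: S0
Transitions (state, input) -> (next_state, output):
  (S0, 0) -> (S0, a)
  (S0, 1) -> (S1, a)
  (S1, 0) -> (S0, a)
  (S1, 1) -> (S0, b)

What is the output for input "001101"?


Step-by-step:
  (S0, 0) -> (S0, a)
  (S0, 0) -> (S0, a)
  (S0, 1) -> (S1, a)
  (S1, 1) -> (S0, b)
  (S0, 0) -> (S0, a)
  (S0, 1) -> (S1, a)

"aaabaa"


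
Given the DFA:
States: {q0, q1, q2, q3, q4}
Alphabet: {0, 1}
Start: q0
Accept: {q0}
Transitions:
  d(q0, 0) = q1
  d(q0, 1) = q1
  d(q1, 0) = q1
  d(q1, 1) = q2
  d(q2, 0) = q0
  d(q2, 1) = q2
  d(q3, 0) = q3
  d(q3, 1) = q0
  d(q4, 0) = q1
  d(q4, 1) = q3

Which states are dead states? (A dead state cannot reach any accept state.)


Forward reachability from each state:
  q0 -> reaches accept state q0 (live)
  q1 -> reaches accept state q0 (live)
  q2 -> reaches accept state q0 (live)
  q3 -> reaches accept state q0 (live)
  q4 -> reaches accept state q0 (live)

None (all states can reach an accept state)


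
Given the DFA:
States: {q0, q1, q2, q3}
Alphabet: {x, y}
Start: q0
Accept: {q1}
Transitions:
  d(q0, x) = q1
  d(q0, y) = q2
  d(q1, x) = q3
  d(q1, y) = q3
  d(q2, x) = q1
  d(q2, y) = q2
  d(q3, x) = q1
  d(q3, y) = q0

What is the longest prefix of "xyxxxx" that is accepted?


Run the DFA, marking each prefix where the state is accepting:
  "" -> q0 [reject]
  "x" -> q1 [accept]
  "xy" -> q3 [reject]
  "xyx" -> q1 [accept]
  "xyxx" -> q3 [reject]
  "xyxxx" -> q1 [accept]
  "xyxxxx" -> q3 [reject]

"xyxxx"


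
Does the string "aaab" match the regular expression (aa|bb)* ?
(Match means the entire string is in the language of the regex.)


|string| = 4; first = 'a'; last = 'b'

No, "aaab" does not match (aa|bb)*


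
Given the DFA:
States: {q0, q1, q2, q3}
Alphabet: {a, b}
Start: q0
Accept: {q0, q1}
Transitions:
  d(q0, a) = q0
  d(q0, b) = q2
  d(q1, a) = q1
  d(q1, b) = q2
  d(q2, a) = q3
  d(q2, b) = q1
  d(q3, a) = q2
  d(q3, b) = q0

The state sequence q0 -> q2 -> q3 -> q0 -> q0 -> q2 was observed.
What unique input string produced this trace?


Trace back each transition to find the symbol:
  q0 --[b]--> q2
  q2 --[a]--> q3
  q3 --[b]--> q0
  q0 --[a]--> q0
  q0 --[b]--> q2

"babab"


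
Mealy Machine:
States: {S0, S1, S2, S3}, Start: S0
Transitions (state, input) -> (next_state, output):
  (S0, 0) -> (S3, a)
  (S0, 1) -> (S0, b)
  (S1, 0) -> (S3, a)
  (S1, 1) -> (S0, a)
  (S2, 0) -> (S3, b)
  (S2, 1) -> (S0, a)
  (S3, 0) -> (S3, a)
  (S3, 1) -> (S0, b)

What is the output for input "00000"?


Step-by-step:
  (S0, 0) -> (S3, a)
  (S3, 0) -> (S3, a)
  (S3, 0) -> (S3, a)
  (S3, 0) -> (S3, a)
  (S3, 0) -> (S3, a)

"aaaaa"


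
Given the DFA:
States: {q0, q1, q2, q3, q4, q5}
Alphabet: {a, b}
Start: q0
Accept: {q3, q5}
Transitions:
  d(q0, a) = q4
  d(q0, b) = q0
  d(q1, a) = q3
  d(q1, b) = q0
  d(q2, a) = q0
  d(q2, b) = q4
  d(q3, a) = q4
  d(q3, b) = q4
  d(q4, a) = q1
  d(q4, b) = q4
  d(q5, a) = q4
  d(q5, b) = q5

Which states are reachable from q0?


BFS from q0:
  layer 0: {q0}
  layer 1: {q4}
  layer 2: {q1}
  layer 3: {q3}

{q0, q1, q3, q4}


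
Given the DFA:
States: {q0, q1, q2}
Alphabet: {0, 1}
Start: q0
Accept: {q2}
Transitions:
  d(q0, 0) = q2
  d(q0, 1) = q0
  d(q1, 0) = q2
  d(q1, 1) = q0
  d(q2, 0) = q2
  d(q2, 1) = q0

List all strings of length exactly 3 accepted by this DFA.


All strings of length 3: 8 total
Accepted: 4

"000", "010", "100", "110"


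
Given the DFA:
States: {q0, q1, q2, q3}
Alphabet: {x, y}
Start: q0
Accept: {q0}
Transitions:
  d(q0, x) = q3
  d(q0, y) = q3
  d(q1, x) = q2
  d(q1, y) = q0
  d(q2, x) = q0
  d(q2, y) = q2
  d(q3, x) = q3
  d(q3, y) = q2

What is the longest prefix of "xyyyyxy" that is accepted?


Run the DFA, marking each prefix where the state is accepting:
  "" -> q0 [accept]
  "x" -> q3 [reject]
  "xy" -> q2 [reject]
  "xyy" -> q2 [reject]
  "xyyy" -> q2 [reject]
  "xyyyy" -> q2 [reject]
  "xyyyyx" -> q0 [accept]
  "xyyyyxy" -> q3 [reject]

"xyyyyx"


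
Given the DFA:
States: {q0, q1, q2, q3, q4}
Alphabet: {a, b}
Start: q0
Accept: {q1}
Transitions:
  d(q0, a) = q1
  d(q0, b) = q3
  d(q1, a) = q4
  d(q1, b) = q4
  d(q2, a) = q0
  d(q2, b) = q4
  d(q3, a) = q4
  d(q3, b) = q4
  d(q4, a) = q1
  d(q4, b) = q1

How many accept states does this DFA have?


Accept states listed: {q1}
Counting: q1(1)

1


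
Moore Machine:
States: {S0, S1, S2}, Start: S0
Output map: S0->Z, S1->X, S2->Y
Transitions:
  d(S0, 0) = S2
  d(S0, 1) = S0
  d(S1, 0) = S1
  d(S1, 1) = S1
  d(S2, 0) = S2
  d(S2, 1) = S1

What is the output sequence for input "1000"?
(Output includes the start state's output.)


Start: S0 (output Z)
  --1--> S0 (output Z)
  --0--> S2 (output Y)
  --0--> S2 (output Y)
  --0--> S2 (output Y)

"ZZYYY"


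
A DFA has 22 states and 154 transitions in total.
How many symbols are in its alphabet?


Each state has exactly one transition per symbol.
|alphabet| = transitions / states = 154 / 22 = 7

7


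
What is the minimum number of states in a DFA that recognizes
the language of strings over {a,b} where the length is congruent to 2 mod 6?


States track (length) mod 6.
Need 6 states: one per remainder 0..5; accept = remainder 2.

6


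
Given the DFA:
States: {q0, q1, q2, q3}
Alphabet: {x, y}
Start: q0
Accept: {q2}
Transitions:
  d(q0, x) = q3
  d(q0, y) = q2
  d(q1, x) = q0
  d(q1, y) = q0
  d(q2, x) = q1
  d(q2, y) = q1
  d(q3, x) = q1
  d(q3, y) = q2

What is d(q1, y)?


Looking up transition d(q1, y)

q0


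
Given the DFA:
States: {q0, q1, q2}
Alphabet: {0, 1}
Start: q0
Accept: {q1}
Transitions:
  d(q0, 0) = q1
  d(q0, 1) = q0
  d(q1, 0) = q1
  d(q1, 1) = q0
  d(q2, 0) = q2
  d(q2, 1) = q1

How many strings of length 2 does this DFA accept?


Enumerating all length-2 strings:
  "00" -> q1 [accept]
  "01" -> q0 [reject]
  "10" -> q1 [accept]
  "11" -> q0 [reject]

2 out of 4


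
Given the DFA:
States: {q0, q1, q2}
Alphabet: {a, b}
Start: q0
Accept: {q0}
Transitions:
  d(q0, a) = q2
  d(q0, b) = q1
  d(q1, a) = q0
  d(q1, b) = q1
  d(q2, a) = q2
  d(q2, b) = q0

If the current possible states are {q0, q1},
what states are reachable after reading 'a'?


Apply transition on 'a' from each current state:
  d(q0, a) = q2
  d(q1, a) = q0

{q0, q2}


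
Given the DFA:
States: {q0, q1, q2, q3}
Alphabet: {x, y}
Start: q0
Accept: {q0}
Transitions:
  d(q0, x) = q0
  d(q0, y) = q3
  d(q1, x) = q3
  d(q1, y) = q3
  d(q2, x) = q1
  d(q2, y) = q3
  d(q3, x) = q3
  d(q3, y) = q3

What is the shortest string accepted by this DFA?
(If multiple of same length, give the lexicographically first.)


BFS by string length (lex-first path to each state shown):
  len 0: q0<-""
Found accept state at length 0.

"" (empty string)


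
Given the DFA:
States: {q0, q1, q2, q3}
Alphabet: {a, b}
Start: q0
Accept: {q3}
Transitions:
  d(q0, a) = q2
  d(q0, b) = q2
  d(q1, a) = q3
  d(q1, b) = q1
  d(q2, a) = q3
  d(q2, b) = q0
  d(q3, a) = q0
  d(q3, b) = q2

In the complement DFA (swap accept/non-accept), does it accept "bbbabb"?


Trace: q0 -> q2 -> q0 -> q2 -> q3 -> q2 -> q0
Final: q0
Original accept: {q3}
Complement: q0 is not in original accept

Yes, complement accepts (original rejects)


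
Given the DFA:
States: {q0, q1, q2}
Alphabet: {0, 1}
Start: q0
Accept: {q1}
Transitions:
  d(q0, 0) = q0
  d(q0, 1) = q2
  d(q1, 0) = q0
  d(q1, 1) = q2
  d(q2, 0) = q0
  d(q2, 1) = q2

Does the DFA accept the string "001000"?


Trace: q0 -> q0 -> q0 -> q2 -> q0 -> q0 -> q0
Final state: q0
Accept states: {q1}

No, rejected (final state q0 is not an accept state)


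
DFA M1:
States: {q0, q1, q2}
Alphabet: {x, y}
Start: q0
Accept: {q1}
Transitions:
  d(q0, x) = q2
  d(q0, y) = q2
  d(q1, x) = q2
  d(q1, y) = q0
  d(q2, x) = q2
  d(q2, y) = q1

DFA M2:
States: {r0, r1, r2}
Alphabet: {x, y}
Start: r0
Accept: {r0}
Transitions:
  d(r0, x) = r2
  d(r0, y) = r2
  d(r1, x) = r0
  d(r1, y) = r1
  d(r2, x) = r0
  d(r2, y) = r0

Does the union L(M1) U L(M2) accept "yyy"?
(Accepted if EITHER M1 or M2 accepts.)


M1: final=q0 accepted=False
M2: final=r2 accepted=False

No, union rejects (neither accepts)


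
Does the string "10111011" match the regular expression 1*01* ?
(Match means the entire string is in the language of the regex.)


|string| = 8; first = '1'; last = '1'

No, "10111011" does not match 1*01*


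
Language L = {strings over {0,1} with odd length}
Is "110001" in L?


length = 6; 6 mod 2 = 0

No, "110001" is not in L


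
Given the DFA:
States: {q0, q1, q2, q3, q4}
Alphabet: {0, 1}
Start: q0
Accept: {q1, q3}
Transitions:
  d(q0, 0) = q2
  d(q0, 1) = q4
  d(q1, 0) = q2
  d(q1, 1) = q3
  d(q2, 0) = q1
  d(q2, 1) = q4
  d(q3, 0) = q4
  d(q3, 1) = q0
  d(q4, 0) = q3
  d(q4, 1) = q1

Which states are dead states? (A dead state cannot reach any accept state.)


Forward reachability from each state:
  q0 -> reaches accept state q1 (live)
  q1 -> reaches accept state q1 (live)
  q2 -> reaches accept state q1 (live)
  q3 -> reaches accept state q1 (live)
  q4 -> reaches accept state q1 (live)

None (all states can reach an accept state)


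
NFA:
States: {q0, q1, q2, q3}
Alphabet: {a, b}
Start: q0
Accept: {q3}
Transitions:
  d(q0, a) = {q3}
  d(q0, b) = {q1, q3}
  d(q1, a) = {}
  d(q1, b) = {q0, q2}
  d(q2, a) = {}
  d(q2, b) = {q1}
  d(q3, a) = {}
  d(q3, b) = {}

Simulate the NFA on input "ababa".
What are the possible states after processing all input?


Start: {q0}
  --a--> {q3}
  --b--> {}
  --a--> {}
  --b--> {}
  --a--> {}

{} (empty set, no valid transitions)


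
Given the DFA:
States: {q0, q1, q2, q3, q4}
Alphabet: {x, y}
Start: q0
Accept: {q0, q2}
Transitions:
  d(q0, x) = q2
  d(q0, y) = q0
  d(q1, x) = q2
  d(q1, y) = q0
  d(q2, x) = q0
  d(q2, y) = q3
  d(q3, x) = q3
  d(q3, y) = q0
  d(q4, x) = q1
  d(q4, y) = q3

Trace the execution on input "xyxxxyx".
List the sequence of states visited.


Input: xyxxxyx
d(q0, x) = q2
d(q2, y) = q3
d(q3, x) = q3
d(q3, x) = q3
d(q3, x) = q3
d(q3, y) = q0
d(q0, x) = q2


q0 -> q2 -> q3 -> q3 -> q3 -> q3 -> q0 -> q2


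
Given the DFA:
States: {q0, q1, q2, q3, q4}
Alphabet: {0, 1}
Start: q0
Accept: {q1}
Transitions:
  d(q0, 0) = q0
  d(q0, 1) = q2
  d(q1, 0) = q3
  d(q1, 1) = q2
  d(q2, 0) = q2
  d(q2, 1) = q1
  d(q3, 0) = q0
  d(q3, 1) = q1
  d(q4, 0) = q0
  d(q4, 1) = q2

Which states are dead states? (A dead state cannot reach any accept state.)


Forward reachability from each state:
  q0 -> reaches accept state q1 (live)
  q1 -> reaches accept state q1 (live)
  q2 -> reaches accept state q1 (live)
  q3 -> reaches accept state q1 (live)
  q4 -> reaches accept state q1 (live)

None (all states can reach an accept state)


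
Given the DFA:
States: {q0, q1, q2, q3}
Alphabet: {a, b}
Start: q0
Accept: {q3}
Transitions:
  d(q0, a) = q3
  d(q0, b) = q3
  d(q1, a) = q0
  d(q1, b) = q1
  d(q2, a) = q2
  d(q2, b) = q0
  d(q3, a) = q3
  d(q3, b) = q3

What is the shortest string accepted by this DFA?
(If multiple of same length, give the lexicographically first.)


BFS by string length (lex-first path to each state shown):
  len 0: q0<-""
  len 1: q3<-"a"
Found accept state at length 1.

"a"


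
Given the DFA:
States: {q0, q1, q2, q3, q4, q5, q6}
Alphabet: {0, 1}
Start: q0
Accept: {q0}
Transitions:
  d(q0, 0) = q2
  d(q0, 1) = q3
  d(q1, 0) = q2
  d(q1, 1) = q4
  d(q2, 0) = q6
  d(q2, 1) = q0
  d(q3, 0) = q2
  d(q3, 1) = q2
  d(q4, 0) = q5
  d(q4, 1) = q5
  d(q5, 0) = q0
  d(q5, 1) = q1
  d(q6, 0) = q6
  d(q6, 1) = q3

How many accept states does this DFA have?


Accept states listed: {q0}
Counting: q0(1)

1


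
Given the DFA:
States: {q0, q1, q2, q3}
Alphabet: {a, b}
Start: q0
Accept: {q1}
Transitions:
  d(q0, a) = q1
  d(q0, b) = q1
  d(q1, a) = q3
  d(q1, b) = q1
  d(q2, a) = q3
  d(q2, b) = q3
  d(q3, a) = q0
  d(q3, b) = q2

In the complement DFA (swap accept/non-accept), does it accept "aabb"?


Trace: q0 -> q1 -> q3 -> q2 -> q3
Final: q3
Original accept: {q1}
Complement: q3 is not in original accept

Yes, complement accepts (original rejects)


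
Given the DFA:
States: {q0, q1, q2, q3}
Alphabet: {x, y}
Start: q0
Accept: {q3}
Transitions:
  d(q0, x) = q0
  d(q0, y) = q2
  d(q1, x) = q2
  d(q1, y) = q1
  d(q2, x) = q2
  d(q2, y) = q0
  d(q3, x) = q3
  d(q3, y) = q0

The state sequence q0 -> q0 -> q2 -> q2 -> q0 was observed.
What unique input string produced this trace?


Trace back each transition to find the symbol:
  q0 --[x]--> q0
  q0 --[y]--> q2
  q2 --[x]--> q2
  q2 --[y]--> q0

"xyxy"


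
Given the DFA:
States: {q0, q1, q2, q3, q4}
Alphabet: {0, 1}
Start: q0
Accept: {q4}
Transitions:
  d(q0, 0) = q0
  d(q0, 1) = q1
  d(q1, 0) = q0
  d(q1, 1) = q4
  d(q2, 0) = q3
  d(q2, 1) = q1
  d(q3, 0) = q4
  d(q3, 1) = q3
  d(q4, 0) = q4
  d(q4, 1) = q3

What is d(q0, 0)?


Looking up transition d(q0, 0)

q0


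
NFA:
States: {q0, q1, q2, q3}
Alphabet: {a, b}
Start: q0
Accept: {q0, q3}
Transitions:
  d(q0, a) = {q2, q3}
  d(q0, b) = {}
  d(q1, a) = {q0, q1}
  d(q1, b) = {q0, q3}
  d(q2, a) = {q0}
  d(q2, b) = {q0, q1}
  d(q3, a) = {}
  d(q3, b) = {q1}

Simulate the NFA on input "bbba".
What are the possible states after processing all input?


Start: {q0}
  --b--> {}
  --b--> {}
  --b--> {}
  --a--> {}

{} (empty set, no valid transitions)


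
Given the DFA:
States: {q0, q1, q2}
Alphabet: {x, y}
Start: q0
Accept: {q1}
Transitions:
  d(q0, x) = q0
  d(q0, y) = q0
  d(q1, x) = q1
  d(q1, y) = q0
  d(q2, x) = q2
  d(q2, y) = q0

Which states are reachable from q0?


BFS from q0:
  layer 0: {q0}

{q0}


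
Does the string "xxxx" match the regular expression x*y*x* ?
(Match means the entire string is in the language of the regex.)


|string| = 4; first = 'x'; last = 'x'

Yes, "xxxx" matches x*y*x*


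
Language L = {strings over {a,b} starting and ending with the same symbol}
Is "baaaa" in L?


first = 'b', last = 'a'

No, "baaaa" is not in L


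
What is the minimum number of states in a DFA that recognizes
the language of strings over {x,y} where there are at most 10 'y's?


States: count = 0, 1, ..., 10 (all accepting; 11 states), plus a dead state for count > 10.
Total: 11 + 1 = 12.

12


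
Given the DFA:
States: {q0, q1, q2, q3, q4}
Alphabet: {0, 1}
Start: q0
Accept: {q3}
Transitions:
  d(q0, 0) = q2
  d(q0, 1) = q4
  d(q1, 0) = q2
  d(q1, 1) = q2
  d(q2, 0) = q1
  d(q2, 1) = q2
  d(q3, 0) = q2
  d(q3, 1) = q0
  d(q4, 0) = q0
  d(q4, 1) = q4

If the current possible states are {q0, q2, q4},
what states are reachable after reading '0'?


Apply transition on '0' from each current state:
  d(q0, 0) = q2
  d(q2, 0) = q1
  d(q4, 0) = q0

{q0, q1, q2}


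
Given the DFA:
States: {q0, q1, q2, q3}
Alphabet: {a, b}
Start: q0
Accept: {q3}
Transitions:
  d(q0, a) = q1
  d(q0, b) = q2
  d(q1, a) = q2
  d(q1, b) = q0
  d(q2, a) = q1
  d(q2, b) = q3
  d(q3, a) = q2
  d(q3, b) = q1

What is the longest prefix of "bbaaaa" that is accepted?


Run the DFA, marking each prefix where the state is accepting:
  "" -> q0 [reject]
  "b" -> q2 [reject]
  "bb" -> q3 [accept]
  "bba" -> q2 [reject]
  "bbaa" -> q1 [reject]
  "bbaaa" -> q2 [reject]
  "bbaaaa" -> q1 [reject]

"bb"


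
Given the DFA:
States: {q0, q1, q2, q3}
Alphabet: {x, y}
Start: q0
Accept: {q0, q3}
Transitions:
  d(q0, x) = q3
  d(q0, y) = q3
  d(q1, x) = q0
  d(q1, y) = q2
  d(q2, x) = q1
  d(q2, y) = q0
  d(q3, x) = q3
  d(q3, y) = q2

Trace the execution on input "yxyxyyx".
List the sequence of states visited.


Input: yxyxyyx
d(q0, y) = q3
d(q3, x) = q3
d(q3, y) = q2
d(q2, x) = q1
d(q1, y) = q2
d(q2, y) = q0
d(q0, x) = q3


q0 -> q3 -> q3 -> q2 -> q1 -> q2 -> q0 -> q3


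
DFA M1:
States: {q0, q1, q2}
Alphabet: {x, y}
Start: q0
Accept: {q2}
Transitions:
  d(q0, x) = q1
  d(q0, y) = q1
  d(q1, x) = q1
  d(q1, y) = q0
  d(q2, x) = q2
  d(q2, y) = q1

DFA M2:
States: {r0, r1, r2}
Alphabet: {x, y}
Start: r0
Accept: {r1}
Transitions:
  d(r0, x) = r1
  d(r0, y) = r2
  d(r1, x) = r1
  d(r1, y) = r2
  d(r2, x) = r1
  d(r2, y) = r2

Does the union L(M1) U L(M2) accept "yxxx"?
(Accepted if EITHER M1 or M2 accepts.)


M1: final=q1 accepted=False
M2: final=r1 accepted=True

Yes, union accepts


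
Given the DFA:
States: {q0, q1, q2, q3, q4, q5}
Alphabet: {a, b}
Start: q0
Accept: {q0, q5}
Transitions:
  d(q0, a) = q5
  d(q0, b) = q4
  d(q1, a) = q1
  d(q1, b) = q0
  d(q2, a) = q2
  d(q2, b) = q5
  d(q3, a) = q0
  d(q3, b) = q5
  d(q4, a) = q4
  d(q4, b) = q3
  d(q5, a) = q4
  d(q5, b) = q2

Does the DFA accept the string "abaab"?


Trace: q0 -> q5 -> q2 -> q2 -> q2 -> q5
Final state: q5
Accept states: {q0, q5}

Yes, accepted (final state q5 is an accept state)


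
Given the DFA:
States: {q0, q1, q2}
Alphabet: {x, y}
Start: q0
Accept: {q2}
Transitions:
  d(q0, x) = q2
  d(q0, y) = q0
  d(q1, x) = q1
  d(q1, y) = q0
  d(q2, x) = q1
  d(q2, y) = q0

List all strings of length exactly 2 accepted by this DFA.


All strings of length 2: 4 total
Accepted: 1

"yx"


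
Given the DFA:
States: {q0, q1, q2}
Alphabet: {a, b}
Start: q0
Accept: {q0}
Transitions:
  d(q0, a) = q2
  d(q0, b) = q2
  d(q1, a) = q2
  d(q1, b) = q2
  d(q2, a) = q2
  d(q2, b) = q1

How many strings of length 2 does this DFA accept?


Enumerating all length-2 strings:
  "aa" -> q2 [reject]
  "ab" -> q1 [reject]
  "ba" -> q2 [reject]
  "bb" -> q1 [reject]

0 out of 4


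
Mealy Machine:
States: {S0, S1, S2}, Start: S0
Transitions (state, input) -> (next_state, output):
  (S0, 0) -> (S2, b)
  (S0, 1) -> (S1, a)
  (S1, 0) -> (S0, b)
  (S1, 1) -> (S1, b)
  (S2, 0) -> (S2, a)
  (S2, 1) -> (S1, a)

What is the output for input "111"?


Step-by-step:
  (S0, 1) -> (S1, a)
  (S1, 1) -> (S1, b)
  (S1, 1) -> (S1, b)

"abb"


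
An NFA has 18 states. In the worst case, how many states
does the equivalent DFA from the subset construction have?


Subset construction: one DFA state per subset of NFA states.
2^18 = 262144

262144


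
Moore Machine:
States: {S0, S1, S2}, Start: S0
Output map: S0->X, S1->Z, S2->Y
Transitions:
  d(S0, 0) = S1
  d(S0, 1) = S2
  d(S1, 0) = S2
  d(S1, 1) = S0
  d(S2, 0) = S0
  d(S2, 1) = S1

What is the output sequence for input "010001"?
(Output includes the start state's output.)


Start: S0 (output X)
  --0--> S1 (output Z)
  --1--> S0 (output X)
  --0--> S1 (output Z)
  --0--> S2 (output Y)
  --0--> S0 (output X)
  --1--> S2 (output Y)

"XZXZYXY"


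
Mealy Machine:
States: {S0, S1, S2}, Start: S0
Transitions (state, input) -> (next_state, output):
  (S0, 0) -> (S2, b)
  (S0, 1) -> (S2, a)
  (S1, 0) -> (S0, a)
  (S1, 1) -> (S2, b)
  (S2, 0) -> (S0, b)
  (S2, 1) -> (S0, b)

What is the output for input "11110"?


Step-by-step:
  (S0, 1) -> (S2, a)
  (S2, 1) -> (S0, b)
  (S0, 1) -> (S2, a)
  (S2, 1) -> (S0, b)
  (S0, 0) -> (S2, b)

"ababb"


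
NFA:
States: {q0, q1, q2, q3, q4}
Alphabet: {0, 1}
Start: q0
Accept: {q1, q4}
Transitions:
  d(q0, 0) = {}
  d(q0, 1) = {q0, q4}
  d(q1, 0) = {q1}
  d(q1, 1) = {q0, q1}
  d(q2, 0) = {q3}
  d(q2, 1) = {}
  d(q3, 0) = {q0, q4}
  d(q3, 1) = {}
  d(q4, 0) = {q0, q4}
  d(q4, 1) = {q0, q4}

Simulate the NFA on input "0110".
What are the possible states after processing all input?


Start: {q0}
  --0--> {}
  --1--> {}
  --1--> {}
  --0--> {}

{} (empty set, no valid transitions)


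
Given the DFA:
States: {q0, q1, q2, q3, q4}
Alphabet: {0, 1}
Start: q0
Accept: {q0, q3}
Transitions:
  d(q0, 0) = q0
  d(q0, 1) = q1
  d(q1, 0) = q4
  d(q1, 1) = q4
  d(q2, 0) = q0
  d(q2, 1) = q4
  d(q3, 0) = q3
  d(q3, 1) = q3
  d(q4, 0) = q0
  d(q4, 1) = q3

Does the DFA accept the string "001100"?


Trace: q0 -> q0 -> q0 -> q1 -> q4 -> q0 -> q0
Final state: q0
Accept states: {q0, q3}

Yes, accepted (final state q0 is an accept state)


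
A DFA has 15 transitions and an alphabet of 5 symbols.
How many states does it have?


Each state has exactly one transition per symbol.
states = transitions / |alphabet| = 15 / 5 = 3

3


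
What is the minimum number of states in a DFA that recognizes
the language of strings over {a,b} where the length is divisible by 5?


States track (length) mod 5.
Need 5 states: one per remainder 0..4; accept = remainder 0.

5


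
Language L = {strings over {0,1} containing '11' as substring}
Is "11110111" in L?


'11' occurs at index 0

Yes, "11110111" is in L


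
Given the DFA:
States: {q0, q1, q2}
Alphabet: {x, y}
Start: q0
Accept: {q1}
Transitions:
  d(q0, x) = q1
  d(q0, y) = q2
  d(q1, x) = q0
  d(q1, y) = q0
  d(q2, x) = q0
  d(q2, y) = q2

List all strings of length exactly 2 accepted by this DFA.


All strings of length 2: 4 total
Accepted: 0

None


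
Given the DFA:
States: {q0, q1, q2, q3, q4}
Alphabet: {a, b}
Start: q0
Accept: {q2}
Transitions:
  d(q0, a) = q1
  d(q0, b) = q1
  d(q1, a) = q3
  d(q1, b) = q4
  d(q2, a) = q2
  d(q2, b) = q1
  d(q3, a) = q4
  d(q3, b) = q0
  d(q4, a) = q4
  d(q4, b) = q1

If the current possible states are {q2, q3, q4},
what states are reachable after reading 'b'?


Apply transition on 'b' from each current state:
  d(q2, b) = q1
  d(q3, b) = q0
  d(q4, b) = q1

{q0, q1}


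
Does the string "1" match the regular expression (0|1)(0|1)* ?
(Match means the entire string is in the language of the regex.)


|string| = 1; first = '1'; last = '1'

Yes, "1" matches (0|1)(0|1)*


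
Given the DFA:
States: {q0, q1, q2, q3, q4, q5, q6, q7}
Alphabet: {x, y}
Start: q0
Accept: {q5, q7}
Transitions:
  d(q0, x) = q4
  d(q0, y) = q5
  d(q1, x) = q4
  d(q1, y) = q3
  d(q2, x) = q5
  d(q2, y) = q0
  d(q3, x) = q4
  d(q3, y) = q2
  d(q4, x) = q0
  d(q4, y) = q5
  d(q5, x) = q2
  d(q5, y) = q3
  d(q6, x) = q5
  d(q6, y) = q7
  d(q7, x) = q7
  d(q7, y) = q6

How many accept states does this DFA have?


Accept states listed: {q5, q7}
Counting: q5(1) q7(2)

2


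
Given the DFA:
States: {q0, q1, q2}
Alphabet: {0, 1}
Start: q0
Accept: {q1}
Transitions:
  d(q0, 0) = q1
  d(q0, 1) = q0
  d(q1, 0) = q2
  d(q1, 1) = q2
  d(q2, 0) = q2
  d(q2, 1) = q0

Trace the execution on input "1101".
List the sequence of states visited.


Input: 1101
d(q0, 1) = q0
d(q0, 1) = q0
d(q0, 0) = q1
d(q1, 1) = q2


q0 -> q0 -> q0 -> q1 -> q2


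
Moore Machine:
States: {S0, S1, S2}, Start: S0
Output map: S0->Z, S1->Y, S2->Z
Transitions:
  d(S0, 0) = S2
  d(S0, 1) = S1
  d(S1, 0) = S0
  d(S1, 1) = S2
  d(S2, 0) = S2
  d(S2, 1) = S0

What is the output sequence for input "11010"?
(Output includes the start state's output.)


Start: S0 (output Z)
  --1--> S1 (output Y)
  --1--> S2 (output Z)
  --0--> S2 (output Z)
  --1--> S0 (output Z)
  --0--> S2 (output Z)

"ZYZZZZ"


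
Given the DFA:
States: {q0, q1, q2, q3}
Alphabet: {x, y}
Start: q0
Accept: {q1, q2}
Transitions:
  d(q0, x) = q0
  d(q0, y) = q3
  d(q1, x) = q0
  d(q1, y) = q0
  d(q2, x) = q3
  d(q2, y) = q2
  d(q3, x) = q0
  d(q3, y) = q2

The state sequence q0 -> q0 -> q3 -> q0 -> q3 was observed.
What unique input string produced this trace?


Trace back each transition to find the symbol:
  q0 --[x]--> q0
  q0 --[y]--> q3
  q3 --[x]--> q0
  q0 --[y]--> q3

"xyxy"


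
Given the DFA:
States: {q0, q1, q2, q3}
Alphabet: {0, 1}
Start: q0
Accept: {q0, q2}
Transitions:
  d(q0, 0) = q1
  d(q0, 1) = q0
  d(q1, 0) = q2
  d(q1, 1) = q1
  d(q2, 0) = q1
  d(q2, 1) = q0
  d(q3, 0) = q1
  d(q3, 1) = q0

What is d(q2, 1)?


Looking up transition d(q2, 1)

q0


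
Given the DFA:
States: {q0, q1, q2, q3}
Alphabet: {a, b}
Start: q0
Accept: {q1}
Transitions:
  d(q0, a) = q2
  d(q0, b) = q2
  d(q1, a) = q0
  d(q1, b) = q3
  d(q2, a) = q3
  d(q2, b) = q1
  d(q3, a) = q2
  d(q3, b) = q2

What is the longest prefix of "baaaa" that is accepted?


Run the DFA, marking each prefix where the state is accepting:
  "" -> q0 [reject]
  "b" -> q2 [reject]
  "ba" -> q3 [reject]
  "baa" -> q2 [reject]
  "baaa" -> q3 [reject]
  "baaaa" -> q2 [reject]

No prefix is accepted


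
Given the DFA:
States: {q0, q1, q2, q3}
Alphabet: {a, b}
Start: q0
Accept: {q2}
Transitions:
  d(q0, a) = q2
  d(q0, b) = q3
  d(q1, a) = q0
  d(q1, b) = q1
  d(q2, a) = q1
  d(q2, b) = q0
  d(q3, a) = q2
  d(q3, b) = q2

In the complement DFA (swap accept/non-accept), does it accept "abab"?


Trace: q0 -> q2 -> q0 -> q2 -> q0
Final: q0
Original accept: {q2}
Complement: q0 is not in original accept

Yes, complement accepts (original rejects)


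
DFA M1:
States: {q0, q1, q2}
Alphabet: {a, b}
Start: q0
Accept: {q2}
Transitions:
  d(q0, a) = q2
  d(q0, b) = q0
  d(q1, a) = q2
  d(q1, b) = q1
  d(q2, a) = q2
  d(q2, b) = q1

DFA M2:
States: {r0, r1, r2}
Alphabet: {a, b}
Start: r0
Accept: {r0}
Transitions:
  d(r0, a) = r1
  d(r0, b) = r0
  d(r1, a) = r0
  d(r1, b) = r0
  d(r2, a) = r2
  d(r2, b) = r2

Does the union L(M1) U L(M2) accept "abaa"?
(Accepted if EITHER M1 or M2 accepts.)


M1: final=q2 accepted=True
M2: final=r0 accepted=True

Yes, union accepts


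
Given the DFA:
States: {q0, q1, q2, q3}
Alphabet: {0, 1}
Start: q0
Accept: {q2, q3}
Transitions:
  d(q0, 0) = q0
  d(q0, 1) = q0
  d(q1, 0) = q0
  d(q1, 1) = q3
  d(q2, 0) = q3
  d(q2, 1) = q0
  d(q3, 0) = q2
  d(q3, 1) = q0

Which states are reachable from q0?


BFS from q0:
  layer 0: {q0}

{q0}


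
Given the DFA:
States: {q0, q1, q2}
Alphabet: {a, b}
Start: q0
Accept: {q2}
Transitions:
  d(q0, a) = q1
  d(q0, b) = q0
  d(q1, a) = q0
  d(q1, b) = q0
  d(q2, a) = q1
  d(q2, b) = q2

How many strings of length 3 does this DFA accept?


Enumerating all length-3 strings:
  "aaa" -> q1 [reject]
  "aab" -> q0 [reject]
  "aba" -> q1 [reject]
  "abb" -> q0 [reject]
  "baa" -> q0 [reject]
  "bab" -> q0 [reject]
  "bba" -> q1 [reject]
  "bbb" -> q0 [reject]

0 out of 8


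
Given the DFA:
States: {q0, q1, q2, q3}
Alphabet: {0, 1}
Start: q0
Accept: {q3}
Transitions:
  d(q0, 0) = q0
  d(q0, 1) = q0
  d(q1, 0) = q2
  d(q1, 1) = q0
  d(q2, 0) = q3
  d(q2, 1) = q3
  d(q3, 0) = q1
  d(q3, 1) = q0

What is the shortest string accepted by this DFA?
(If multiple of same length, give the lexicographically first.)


BFS by string length (lex-first path to each state shown):
  len 0: q0<-""
  len 1: q0<-"0"
  len 2: q0<-"00"
  len 3: q0<-"000"
  len 4: q0<-"0000"
  len 5: q0<-"00000"
  len 6: q0<-"000000"
  len 7: q0<-"0000000"
  len 8: q0<-"00000000"

No string accepted (empty language)


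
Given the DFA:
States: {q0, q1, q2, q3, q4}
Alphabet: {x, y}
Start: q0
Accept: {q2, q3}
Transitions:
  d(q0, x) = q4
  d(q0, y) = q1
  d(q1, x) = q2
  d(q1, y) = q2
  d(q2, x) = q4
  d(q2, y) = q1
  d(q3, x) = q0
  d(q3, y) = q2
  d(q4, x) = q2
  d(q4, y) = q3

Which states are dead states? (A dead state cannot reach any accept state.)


Forward reachability from each state:
  q0 -> reaches accept state q2 (live)
  q1 -> reaches accept state q2 (live)
  q2 -> reaches accept state q2 (live)
  q3 -> reaches accept state q2 (live)
  q4 -> reaches accept state q2 (live)

None (all states can reach an accept state)


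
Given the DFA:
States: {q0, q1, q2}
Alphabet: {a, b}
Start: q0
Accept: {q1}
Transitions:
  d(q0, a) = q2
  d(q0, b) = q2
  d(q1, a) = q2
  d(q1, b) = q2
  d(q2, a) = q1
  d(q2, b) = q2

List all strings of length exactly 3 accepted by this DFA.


All strings of length 3: 8 total
Accepted: 2

"aba", "bba"


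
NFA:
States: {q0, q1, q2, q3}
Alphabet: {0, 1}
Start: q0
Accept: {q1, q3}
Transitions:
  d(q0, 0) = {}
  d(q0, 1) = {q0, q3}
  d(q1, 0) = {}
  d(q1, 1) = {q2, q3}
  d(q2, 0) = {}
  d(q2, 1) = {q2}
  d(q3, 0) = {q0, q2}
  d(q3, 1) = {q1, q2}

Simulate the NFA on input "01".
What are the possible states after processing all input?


Start: {q0}
  --0--> {}
  --1--> {}

{} (empty set, no valid transitions)


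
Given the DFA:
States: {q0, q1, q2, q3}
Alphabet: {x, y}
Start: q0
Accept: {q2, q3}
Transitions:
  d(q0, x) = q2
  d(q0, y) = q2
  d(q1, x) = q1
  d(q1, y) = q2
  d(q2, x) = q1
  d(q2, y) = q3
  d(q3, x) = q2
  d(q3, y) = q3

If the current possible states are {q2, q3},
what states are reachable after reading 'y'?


Apply transition on 'y' from each current state:
  d(q2, y) = q3
  d(q3, y) = q3

{q3}
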